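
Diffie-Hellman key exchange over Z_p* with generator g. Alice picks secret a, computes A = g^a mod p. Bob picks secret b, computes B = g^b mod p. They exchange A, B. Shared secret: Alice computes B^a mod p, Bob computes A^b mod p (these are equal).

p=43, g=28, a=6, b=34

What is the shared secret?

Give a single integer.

Answer: 4

Derivation:
A = 28^6 mod 43  (bits of 6 = 110)
  bit 0 = 1: r = r^2 * 28 mod 43 = 1^2 * 28 = 1*28 = 28
  bit 1 = 1: r = r^2 * 28 mod 43 = 28^2 * 28 = 10*28 = 22
  bit 2 = 0: r = r^2 mod 43 = 22^2 = 11
  -> A = 11
B = 28^34 mod 43  (bits of 34 = 100010)
  bit 0 = 1: r = r^2 * 28 mod 43 = 1^2 * 28 = 1*28 = 28
  bit 1 = 0: r = r^2 mod 43 = 28^2 = 10
  bit 2 = 0: r = r^2 mod 43 = 10^2 = 14
  bit 3 = 0: r = r^2 mod 43 = 14^2 = 24
  bit 4 = 1: r = r^2 * 28 mod 43 = 24^2 * 28 = 17*28 = 3
  bit 5 = 0: r = r^2 mod 43 = 3^2 = 9
  -> B = 9
s = B^a = 9^6 mod 43  (bits of 6 = 110)
  bit 0 = 1: r = r^2 * 9 mod 43 = 1^2 * 9 = 1*9 = 9
  bit 1 = 1: r = r^2 * 9 mod 43 = 9^2 * 9 = 38*9 = 41
  bit 2 = 0: r = r^2 mod 43 = 41^2 = 4
  -> s = B^a = 4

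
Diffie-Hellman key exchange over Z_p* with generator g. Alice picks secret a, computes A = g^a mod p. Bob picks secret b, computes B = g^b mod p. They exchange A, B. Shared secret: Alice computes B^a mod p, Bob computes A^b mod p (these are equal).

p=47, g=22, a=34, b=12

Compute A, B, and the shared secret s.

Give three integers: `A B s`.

Answer: 28 42 34

Derivation:
A = 22^34 mod 47  (bits of 34 = 100010)
  bit 0 = 1: r = r^2 * 22 mod 47 = 1^2 * 22 = 1*22 = 22
  bit 1 = 0: r = r^2 mod 47 = 22^2 = 14
  bit 2 = 0: r = r^2 mod 47 = 14^2 = 8
  bit 3 = 0: r = r^2 mod 47 = 8^2 = 17
  bit 4 = 1: r = r^2 * 22 mod 47 = 17^2 * 22 = 7*22 = 13
  bit 5 = 0: r = r^2 mod 47 = 13^2 = 28
  -> A = 28
B = 22^12 mod 47  (bits of 12 = 1100)
  bit 0 = 1: r = r^2 * 22 mod 47 = 1^2 * 22 = 1*22 = 22
  bit 1 = 1: r = r^2 * 22 mod 47 = 22^2 * 22 = 14*22 = 26
  bit 2 = 0: r = r^2 mod 47 = 26^2 = 18
  bit 3 = 0: r = r^2 mod 47 = 18^2 = 42
  -> B = 42
s = B^a = 42^34 mod 47  (bits of 34 = 100010)
  bit 0 = 1: r = r^2 * 42 mod 47 = 1^2 * 42 = 1*42 = 42
  bit 1 = 0: r = r^2 mod 47 = 42^2 = 25
  bit 2 = 0: r = r^2 mod 47 = 25^2 = 14
  bit 3 = 0: r = r^2 mod 47 = 14^2 = 8
  bit 4 = 1: r = r^2 * 42 mod 47 = 8^2 * 42 = 17*42 = 9
  bit 5 = 0: r = r^2 mod 47 = 9^2 = 34
  -> s = B^a = 34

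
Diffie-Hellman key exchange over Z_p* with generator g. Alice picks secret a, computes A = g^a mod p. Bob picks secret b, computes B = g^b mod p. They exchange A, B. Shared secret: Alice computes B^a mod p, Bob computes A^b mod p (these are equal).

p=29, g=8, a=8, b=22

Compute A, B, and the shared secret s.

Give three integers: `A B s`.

A = 8^8 mod 29  (bits of 8 = 1000)
  bit 0 = 1: r = r^2 * 8 mod 29 = 1^2 * 8 = 1*8 = 8
  bit 1 = 0: r = r^2 mod 29 = 8^2 = 6
  bit 2 = 0: r = r^2 mod 29 = 6^2 = 7
  bit 3 = 0: r = r^2 mod 29 = 7^2 = 20
  -> A = 20
B = 8^22 mod 29  (bits of 22 = 10110)
  bit 0 = 1: r = r^2 * 8 mod 29 = 1^2 * 8 = 1*8 = 8
  bit 1 = 0: r = r^2 mod 29 = 8^2 = 6
  bit 2 = 1: r = r^2 * 8 mod 29 = 6^2 * 8 = 7*8 = 27
  bit 3 = 1: r = r^2 * 8 mod 29 = 27^2 * 8 = 4*8 = 3
  bit 4 = 0: r = r^2 mod 29 = 3^2 = 9
  -> B = 9
s = B^a = 9^8 mod 29  (bits of 8 = 1000)
  bit 0 = 1: r = r^2 * 9 mod 29 = 1^2 * 9 = 1*9 = 9
  bit 1 = 0: r = r^2 mod 29 = 9^2 = 23
  bit 2 = 0: r = r^2 mod 29 = 23^2 = 7
  bit 3 = 0: r = r^2 mod 29 = 7^2 = 20
  -> s = B^a = 20

Answer: 20 9 20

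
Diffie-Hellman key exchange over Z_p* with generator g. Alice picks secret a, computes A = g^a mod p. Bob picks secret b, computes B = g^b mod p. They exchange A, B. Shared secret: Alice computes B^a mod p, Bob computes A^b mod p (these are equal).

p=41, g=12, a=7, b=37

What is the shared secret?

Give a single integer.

A = 12^7 mod 41  (bits of 7 = 111)
  bit 0 = 1: r = r^2 * 12 mod 41 = 1^2 * 12 = 1*12 = 12
  bit 1 = 1: r = r^2 * 12 mod 41 = 12^2 * 12 = 21*12 = 6
  bit 2 = 1: r = r^2 * 12 mod 41 = 6^2 * 12 = 36*12 = 22
  -> A = 22
B = 12^37 mod 41  (bits of 37 = 100101)
  bit 0 = 1: r = r^2 * 12 mod 41 = 1^2 * 12 = 1*12 = 12
  bit 1 = 0: r = r^2 mod 41 = 12^2 = 21
  bit 2 = 0: r = r^2 mod 41 = 21^2 = 31
  bit 3 = 1: r = r^2 * 12 mod 41 = 31^2 * 12 = 18*12 = 11
  bit 4 = 0: r = r^2 mod 41 = 11^2 = 39
  bit 5 = 1: r = r^2 * 12 mod 41 = 39^2 * 12 = 4*12 = 7
  -> B = 7
s = B^a = 7^7 mod 41  (bits of 7 = 111)
  bit 0 = 1: r = r^2 * 7 mod 41 = 1^2 * 7 = 1*7 = 7
  bit 1 = 1: r = r^2 * 7 mod 41 = 7^2 * 7 = 8*7 = 15
  bit 2 = 1: r = r^2 * 7 mod 41 = 15^2 * 7 = 20*7 = 17
  -> s = B^a = 17

Answer: 17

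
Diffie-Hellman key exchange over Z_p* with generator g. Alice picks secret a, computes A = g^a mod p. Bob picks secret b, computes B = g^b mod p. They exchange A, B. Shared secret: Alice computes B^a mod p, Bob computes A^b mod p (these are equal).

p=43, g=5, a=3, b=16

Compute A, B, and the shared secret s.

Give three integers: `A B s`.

A = 5^3 mod 43  (bits of 3 = 11)
  bit 0 = 1: r = r^2 * 5 mod 43 = 1^2 * 5 = 1*5 = 5
  bit 1 = 1: r = r^2 * 5 mod 43 = 5^2 * 5 = 25*5 = 39
  -> A = 39
B = 5^16 mod 43  (bits of 16 = 10000)
  bit 0 = 1: r = r^2 * 5 mod 43 = 1^2 * 5 = 1*5 = 5
  bit 1 = 0: r = r^2 mod 43 = 5^2 = 25
  bit 2 = 0: r = r^2 mod 43 = 25^2 = 23
  bit 3 = 0: r = r^2 mod 43 = 23^2 = 13
  bit 4 = 0: r = r^2 mod 43 = 13^2 = 40
  -> B = 40
s = B^a = 40^3 mod 43  (bits of 3 = 11)
  bit 0 = 1: r = r^2 * 40 mod 43 = 1^2 * 40 = 1*40 = 40
  bit 1 = 1: r = r^2 * 40 mod 43 = 40^2 * 40 = 9*40 = 16
  -> s = B^a = 16

Answer: 39 40 16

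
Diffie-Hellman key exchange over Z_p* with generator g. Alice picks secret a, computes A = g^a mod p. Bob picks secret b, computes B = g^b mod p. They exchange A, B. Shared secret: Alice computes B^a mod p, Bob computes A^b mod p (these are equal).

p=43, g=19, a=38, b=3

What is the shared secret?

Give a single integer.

A = 19^38 mod 43  (bits of 38 = 100110)
  bit 0 = 1: r = r^2 * 19 mod 43 = 1^2 * 19 = 1*19 = 19
  bit 1 = 0: r = r^2 mod 43 = 19^2 = 17
  bit 2 = 0: r = r^2 mod 43 = 17^2 = 31
  bit 3 = 1: r = r^2 * 19 mod 43 = 31^2 * 19 = 15*19 = 27
  bit 4 = 1: r = r^2 * 19 mod 43 = 27^2 * 19 = 41*19 = 5
  bit 5 = 0: r = r^2 mod 43 = 5^2 = 25
  -> A = 25
B = 19^3 mod 43  (bits of 3 = 11)
  bit 0 = 1: r = r^2 * 19 mod 43 = 1^2 * 19 = 1*19 = 19
  bit 1 = 1: r = r^2 * 19 mod 43 = 19^2 * 19 = 17*19 = 22
  -> B = 22
s = B^a = 22^38 mod 43  (bits of 38 = 100110)
  bit 0 = 1: r = r^2 * 22 mod 43 = 1^2 * 22 = 1*22 = 22
  bit 1 = 0: r = r^2 mod 43 = 22^2 = 11
  bit 2 = 0: r = r^2 mod 43 = 11^2 = 35
  bit 3 = 1: r = r^2 * 22 mod 43 = 35^2 * 22 = 21*22 = 32
  bit 4 = 1: r = r^2 * 22 mod 43 = 32^2 * 22 = 35*22 = 39
  bit 5 = 0: r = r^2 mod 43 = 39^2 = 16
  -> s = B^a = 16

Answer: 16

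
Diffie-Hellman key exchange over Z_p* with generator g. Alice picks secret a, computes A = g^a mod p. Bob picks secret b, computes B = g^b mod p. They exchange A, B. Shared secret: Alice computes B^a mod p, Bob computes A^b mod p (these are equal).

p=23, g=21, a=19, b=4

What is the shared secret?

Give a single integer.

A = 21^19 mod 23  (bits of 19 = 10011)
  bit 0 = 1: r = r^2 * 21 mod 23 = 1^2 * 21 = 1*21 = 21
  bit 1 = 0: r = r^2 mod 23 = 21^2 = 4
  bit 2 = 0: r = r^2 mod 23 = 4^2 = 16
  bit 3 = 1: r = r^2 * 21 mod 23 = 16^2 * 21 = 3*21 = 17
  bit 4 = 1: r = r^2 * 21 mod 23 = 17^2 * 21 = 13*21 = 20
  -> A = 20
B = 21^4 mod 23  (bits of 4 = 100)
  bit 0 = 1: r = r^2 * 21 mod 23 = 1^2 * 21 = 1*21 = 21
  bit 1 = 0: r = r^2 mod 23 = 21^2 = 4
  bit 2 = 0: r = r^2 mod 23 = 4^2 = 16
  -> B = 16
s = B^a = 16^19 mod 23  (bits of 19 = 10011)
  bit 0 = 1: r = r^2 * 16 mod 23 = 1^2 * 16 = 1*16 = 16
  bit 1 = 0: r = r^2 mod 23 = 16^2 = 3
  bit 2 = 0: r = r^2 mod 23 = 3^2 = 9
  bit 3 = 1: r = r^2 * 16 mod 23 = 9^2 * 16 = 12*16 = 8
  bit 4 = 1: r = r^2 * 16 mod 23 = 8^2 * 16 = 18*16 = 12
  -> s = B^a = 12

Answer: 12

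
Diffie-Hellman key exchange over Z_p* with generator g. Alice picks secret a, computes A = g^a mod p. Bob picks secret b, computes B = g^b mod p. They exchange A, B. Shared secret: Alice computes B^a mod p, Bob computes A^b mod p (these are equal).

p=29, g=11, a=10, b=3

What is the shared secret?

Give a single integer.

Answer: 5

Derivation:
A = 11^10 mod 29  (bits of 10 = 1010)
  bit 0 = 1: r = r^2 * 11 mod 29 = 1^2 * 11 = 1*11 = 11
  bit 1 = 0: r = r^2 mod 29 = 11^2 = 5
  bit 2 = 1: r = r^2 * 11 mod 29 = 5^2 * 11 = 25*11 = 14
  bit 3 = 0: r = r^2 mod 29 = 14^2 = 22
  -> A = 22
B = 11^3 mod 29  (bits of 3 = 11)
  bit 0 = 1: r = r^2 * 11 mod 29 = 1^2 * 11 = 1*11 = 11
  bit 1 = 1: r = r^2 * 11 mod 29 = 11^2 * 11 = 5*11 = 26
  -> B = 26
s = B^a = 26^10 mod 29  (bits of 10 = 1010)
  bit 0 = 1: r = r^2 * 26 mod 29 = 1^2 * 26 = 1*26 = 26
  bit 1 = 0: r = r^2 mod 29 = 26^2 = 9
  bit 2 = 1: r = r^2 * 26 mod 29 = 9^2 * 26 = 23*26 = 18
  bit 3 = 0: r = r^2 mod 29 = 18^2 = 5
  -> s = B^a = 5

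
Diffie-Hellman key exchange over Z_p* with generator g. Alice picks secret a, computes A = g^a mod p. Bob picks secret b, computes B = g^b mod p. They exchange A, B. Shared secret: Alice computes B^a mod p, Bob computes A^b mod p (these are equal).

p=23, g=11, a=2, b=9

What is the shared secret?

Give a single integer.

A = 11^2 mod 23  (bits of 2 = 10)
  bit 0 = 1: r = r^2 * 11 mod 23 = 1^2 * 11 = 1*11 = 11
  bit 1 = 0: r = r^2 mod 23 = 11^2 = 6
  -> A = 6
B = 11^9 mod 23  (bits of 9 = 1001)
  bit 0 = 1: r = r^2 * 11 mod 23 = 1^2 * 11 = 1*11 = 11
  bit 1 = 0: r = r^2 mod 23 = 11^2 = 6
  bit 2 = 0: r = r^2 mod 23 = 6^2 = 13
  bit 3 = 1: r = r^2 * 11 mod 23 = 13^2 * 11 = 8*11 = 19
  -> B = 19
s = B^a = 19^2 mod 23  (bits of 2 = 10)
  bit 0 = 1: r = r^2 * 19 mod 23 = 1^2 * 19 = 1*19 = 19
  bit 1 = 0: r = r^2 mod 23 = 19^2 = 16
  -> s = B^a = 16

Answer: 16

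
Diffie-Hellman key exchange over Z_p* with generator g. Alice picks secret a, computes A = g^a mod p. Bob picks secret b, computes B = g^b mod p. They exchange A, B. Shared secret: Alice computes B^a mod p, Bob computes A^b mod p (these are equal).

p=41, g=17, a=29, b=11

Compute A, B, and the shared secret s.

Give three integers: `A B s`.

A = 17^29 mod 41  (bits of 29 = 11101)
  bit 0 = 1: r = r^2 * 17 mod 41 = 1^2 * 17 = 1*17 = 17
  bit 1 = 1: r = r^2 * 17 mod 41 = 17^2 * 17 = 2*17 = 34
  bit 2 = 1: r = r^2 * 17 mod 41 = 34^2 * 17 = 8*17 = 13
  bit 3 = 0: r = r^2 mod 41 = 13^2 = 5
  bit 4 = 1: r = r^2 * 17 mod 41 = 5^2 * 17 = 25*17 = 15
  -> A = 15
B = 17^11 mod 41  (bits of 11 = 1011)
  bit 0 = 1: r = r^2 * 17 mod 41 = 1^2 * 17 = 1*17 = 17
  bit 1 = 0: r = r^2 mod 41 = 17^2 = 2
  bit 2 = 1: r = r^2 * 17 mod 41 = 2^2 * 17 = 4*17 = 27
  bit 3 = 1: r = r^2 * 17 mod 41 = 27^2 * 17 = 32*17 = 11
  -> B = 11
s = B^a = 11^29 mod 41  (bits of 29 = 11101)
  bit 0 = 1: r = r^2 * 11 mod 41 = 1^2 * 11 = 1*11 = 11
  bit 1 = 1: r = r^2 * 11 mod 41 = 11^2 * 11 = 39*11 = 19
  bit 2 = 1: r = r^2 * 11 mod 41 = 19^2 * 11 = 33*11 = 35
  bit 3 = 0: r = r^2 mod 41 = 35^2 = 36
  bit 4 = 1: r = r^2 * 11 mod 41 = 36^2 * 11 = 25*11 = 29
  -> s = B^a = 29

Answer: 15 11 29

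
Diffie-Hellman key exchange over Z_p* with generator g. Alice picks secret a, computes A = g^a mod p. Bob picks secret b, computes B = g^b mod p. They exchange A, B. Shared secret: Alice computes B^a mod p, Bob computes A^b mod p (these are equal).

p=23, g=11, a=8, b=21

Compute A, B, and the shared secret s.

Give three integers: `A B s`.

Answer: 8 21 3

Derivation:
A = 11^8 mod 23  (bits of 8 = 1000)
  bit 0 = 1: r = r^2 * 11 mod 23 = 1^2 * 11 = 1*11 = 11
  bit 1 = 0: r = r^2 mod 23 = 11^2 = 6
  bit 2 = 0: r = r^2 mod 23 = 6^2 = 13
  bit 3 = 0: r = r^2 mod 23 = 13^2 = 8
  -> A = 8
B = 11^21 mod 23  (bits of 21 = 10101)
  bit 0 = 1: r = r^2 * 11 mod 23 = 1^2 * 11 = 1*11 = 11
  bit 1 = 0: r = r^2 mod 23 = 11^2 = 6
  bit 2 = 1: r = r^2 * 11 mod 23 = 6^2 * 11 = 13*11 = 5
  bit 3 = 0: r = r^2 mod 23 = 5^2 = 2
  bit 4 = 1: r = r^2 * 11 mod 23 = 2^2 * 11 = 4*11 = 21
  -> B = 21
s = B^a = 21^8 mod 23  (bits of 8 = 1000)
  bit 0 = 1: r = r^2 * 21 mod 23 = 1^2 * 21 = 1*21 = 21
  bit 1 = 0: r = r^2 mod 23 = 21^2 = 4
  bit 2 = 0: r = r^2 mod 23 = 4^2 = 16
  bit 3 = 0: r = r^2 mod 23 = 16^2 = 3
  -> s = B^a = 3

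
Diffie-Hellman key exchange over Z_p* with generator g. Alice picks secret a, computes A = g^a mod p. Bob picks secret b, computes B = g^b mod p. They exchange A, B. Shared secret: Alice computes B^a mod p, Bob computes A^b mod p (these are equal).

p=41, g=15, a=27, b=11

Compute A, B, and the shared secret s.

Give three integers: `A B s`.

A = 15^27 mod 41  (bits of 27 = 11011)
  bit 0 = 1: r = r^2 * 15 mod 41 = 1^2 * 15 = 1*15 = 15
  bit 1 = 1: r = r^2 * 15 mod 41 = 15^2 * 15 = 20*15 = 13
  bit 2 = 0: r = r^2 mod 41 = 13^2 = 5
  bit 3 = 1: r = r^2 * 15 mod 41 = 5^2 * 15 = 25*15 = 6
  bit 4 = 1: r = r^2 * 15 mod 41 = 6^2 * 15 = 36*15 = 7
  -> A = 7
B = 15^11 mod 41  (bits of 11 = 1011)
  bit 0 = 1: r = r^2 * 15 mod 41 = 1^2 * 15 = 1*15 = 15
  bit 1 = 0: r = r^2 mod 41 = 15^2 = 20
  bit 2 = 1: r = r^2 * 15 mod 41 = 20^2 * 15 = 31*15 = 14
  bit 3 = 1: r = r^2 * 15 mod 41 = 14^2 * 15 = 32*15 = 29
  -> B = 29
s = B^a = 29^27 mod 41  (bits of 27 = 11011)
  bit 0 = 1: r = r^2 * 29 mod 41 = 1^2 * 29 = 1*29 = 29
  bit 1 = 1: r = r^2 * 29 mod 41 = 29^2 * 29 = 21*29 = 35
  bit 2 = 0: r = r^2 mod 41 = 35^2 = 36
  bit 3 = 1: r = r^2 * 29 mod 41 = 36^2 * 29 = 25*29 = 28
  bit 4 = 1: r = r^2 * 29 mod 41 = 28^2 * 29 = 5*29 = 22
  -> s = B^a = 22

Answer: 7 29 22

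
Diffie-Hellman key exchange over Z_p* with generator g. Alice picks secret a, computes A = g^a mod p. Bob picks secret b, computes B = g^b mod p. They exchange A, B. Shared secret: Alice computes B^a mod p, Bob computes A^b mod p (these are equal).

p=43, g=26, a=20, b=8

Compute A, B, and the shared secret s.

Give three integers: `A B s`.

A = 26^20 mod 43  (bits of 20 = 10100)
  bit 0 = 1: r = r^2 * 26 mod 43 = 1^2 * 26 = 1*26 = 26
  bit 1 = 0: r = r^2 mod 43 = 26^2 = 31
  bit 2 = 1: r = r^2 * 26 mod 43 = 31^2 * 26 = 15*26 = 3
  bit 3 = 0: r = r^2 mod 43 = 3^2 = 9
  bit 4 = 0: r = r^2 mod 43 = 9^2 = 38
  -> A = 38
B = 26^8 mod 43  (bits of 8 = 1000)
  bit 0 = 1: r = r^2 * 26 mod 43 = 1^2 * 26 = 1*26 = 26
  bit 1 = 0: r = r^2 mod 43 = 26^2 = 31
  bit 2 = 0: r = r^2 mod 43 = 31^2 = 15
  bit 3 = 0: r = r^2 mod 43 = 15^2 = 10
  -> B = 10
s = B^a = 10^20 mod 43  (bits of 20 = 10100)
  bit 0 = 1: r = r^2 * 10 mod 43 = 1^2 * 10 = 1*10 = 10
  bit 1 = 0: r = r^2 mod 43 = 10^2 = 14
  bit 2 = 1: r = r^2 * 10 mod 43 = 14^2 * 10 = 24*10 = 25
  bit 3 = 0: r = r^2 mod 43 = 25^2 = 23
  bit 4 = 0: r = r^2 mod 43 = 23^2 = 13
  -> s = B^a = 13

Answer: 38 10 13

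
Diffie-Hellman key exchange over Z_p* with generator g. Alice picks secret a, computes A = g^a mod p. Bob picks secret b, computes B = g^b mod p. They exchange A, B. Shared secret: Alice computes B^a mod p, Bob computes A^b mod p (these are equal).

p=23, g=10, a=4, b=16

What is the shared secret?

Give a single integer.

A = 10^4 mod 23  (bits of 4 = 100)
  bit 0 = 1: r = r^2 * 10 mod 23 = 1^2 * 10 = 1*10 = 10
  bit 1 = 0: r = r^2 mod 23 = 10^2 = 8
  bit 2 = 0: r = r^2 mod 23 = 8^2 = 18
  -> A = 18
B = 10^16 mod 23  (bits of 16 = 10000)
  bit 0 = 1: r = r^2 * 10 mod 23 = 1^2 * 10 = 1*10 = 10
  bit 1 = 0: r = r^2 mod 23 = 10^2 = 8
  bit 2 = 0: r = r^2 mod 23 = 8^2 = 18
  bit 3 = 0: r = r^2 mod 23 = 18^2 = 2
  bit 4 = 0: r = r^2 mod 23 = 2^2 = 4
  -> B = 4
s = B^a = 4^4 mod 23  (bits of 4 = 100)
  bit 0 = 1: r = r^2 * 4 mod 23 = 1^2 * 4 = 1*4 = 4
  bit 1 = 0: r = r^2 mod 23 = 4^2 = 16
  bit 2 = 0: r = r^2 mod 23 = 16^2 = 3
  -> s = B^a = 3

Answer: 3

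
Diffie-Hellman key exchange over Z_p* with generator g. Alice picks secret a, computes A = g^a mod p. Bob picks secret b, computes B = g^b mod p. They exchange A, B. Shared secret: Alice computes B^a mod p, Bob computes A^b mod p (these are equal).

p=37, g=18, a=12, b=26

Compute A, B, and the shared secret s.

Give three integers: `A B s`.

A = 18^12 mod 37  (bits of 12 = 1100)
  bit 0 = 1: r = r^2 * 18 mod 37 = 1^2 * 18 = 1*18 = 18
  bit 1 = 1: r = r^2 * 18 mod 37 = 18^2 * 18 = 28*18 = 23
  bit 2 = 0: r = r^2 mod 37 = 23^2 = 11
  bit 3 = 0: r = r^2 mod 37 = 11^2 = 10
  -> A = 10
B = 18^26 mod 37  (bits of 26 = 11010)
  bit 0 = 1: r = r^2 * 18 mod 37 = 1^2 * 18 = 1*18 = 18
  bit 1 = 1: r = r^2 * 18 mod 37 = 18^2 * 18 = 28*18 = 23
  bit 2 = 0: r = r^2 mod 37 = 23^2 = 11
  bit 3 = 1: r = r^2 * 18 mod 37 = 11^2 * 18 = 10*18 = 32
  bit 4 = 0: r = r^2 mod 37 = 32^2 = 25
  -> B = 25
s = B^a = 25^12 mod 37  (bits of 12 = 1100)
  bit 0 = 1: r = r^2 * 25 mod 37 = 1^2 * 25 = 1*25 = 25
  bit 1 = 1: r = r^2 * 25 mod 37 = 25^2 * 25 = 33*25 = 11
  bit 2 = 0: r = r^2 mod 37 = 11^2 = 10
  bit 3 = 0: r = r^2 mod 37 = 10^2 = 26
  -> s = B^a = 26

Answer: 10 25 26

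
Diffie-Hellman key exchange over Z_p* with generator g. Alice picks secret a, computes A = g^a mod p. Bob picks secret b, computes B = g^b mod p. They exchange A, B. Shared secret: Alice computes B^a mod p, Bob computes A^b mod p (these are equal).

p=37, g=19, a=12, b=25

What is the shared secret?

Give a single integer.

Answer: 10

Derivation:
A = 19^12 mod 37  (bits of 12 = 1100)
  bit 0 = 1: r = r^2 * 19 mod 37 = 1^2 * 19 = 1*19 = 19
  bit 1 = 1: r = r^2 * 19 mod 37 = 19^2 * 19 = 28*19 = 14
  bit 2 = 0: r = r^2 mod 37 = 14^2 = 11
  bit 3 = 0: r = r^2 mod 37 = 11^2 = 10
  -> A = 10
B = 19^25 mod 37  (bits of 25 = 11001)
  bit 0 = 1: r = r^2 * 19 mod 37 = 1^2 * 19 = 1*19 = 19
  bit 1 = 1: r = r^2 * 19 mod 37 = 19^2 * 19 = 28*19 = 14
  bit 2 = 0: r = r^2 mod 37 = 14^2 = 11
  bit 3 = 0: r = r^2 mod 37 = 11^2 = 10
  bit 4 = 1: r = r^2 * 19 mod 37 = 10^2 * 19 = 26*19 = 13
  -> B = 13
s = B^a = 13^12 mod 37  (bits of 12 = 1100)
  bit 0 = 1: r = r^2 * 13 mod 37 = 1^2 * 13 = 1*13 = 13
  bit 1 = 1: r = r^2 * 13 mod 37 = 13^2 * 13 = 21*13 = 14
  bit 2 = 0: r = r^2 mod 37 = 14^2 = 11
  bit 3 = 0: r = r^2 mod 37 = 11^2 = 10
  -> s = B^a = 10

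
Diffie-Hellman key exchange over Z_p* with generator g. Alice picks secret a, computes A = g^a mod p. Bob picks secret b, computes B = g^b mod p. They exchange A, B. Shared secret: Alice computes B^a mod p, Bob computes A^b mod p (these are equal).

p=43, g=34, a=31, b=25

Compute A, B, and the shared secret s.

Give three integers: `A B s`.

Answer: 29 18 26

Derivation:
A = 34^31 mod 43  (bits of 31 = 11111)
  bit 0 = 1: r = r^2 * 34 mod 43 = 1^2 * 34 = 1*34 = 34
  bit 1 = 1: r = r^2 * 34 mod 43 = 34^2 * 34 = 38*34 = 2
  bit 2 = 1: r = r^2 * 34 mod 43 = 2^2 * 34 = 4*34 = 7
  bit 3 = 1: r = r^2 * 34 mod 43 = 7^2 * 34 = 6*34 = 32
  bit 4 = 1: r = r^2 * 34 mod 43 = 32^2 * 34 = 35*34 = 29
  -> A = 29
B = 34^25 mod 43  (bits of 25 = 11001)
  bit 0 = 1: r = r^2 * 34 mod 43 = 1^2 * 34 = 1*34 = 34
  bit 1 = 1: r = r^2 * 34 mod 43 = 34^2 * 34 = 38*34 = 2
  bit 2 = 0: r = r^2 mod 43 = 2^2 = 4
  bit 3 = 0: r = r^2 mod 43 = 4^2 = 16
  bit 4 = 1: r = r^2 * 34 mod 43 = 16^2 * 34 = 41*34 = 18
  -> B = 18
s = B^a = 18^31 mod 43  (bits of 31 = 11111)
  bit 0 = 1: r = r^2 * 18 mod 43 = 1^2 * 18 = 1*18 = 18
  bit 1 = 1: r = r^2 * 18 mod 43 = 18^2 * 18 = 23*18 = 27
  bit 2 = 1: r = r^2 * 18 mod 43 = 27^2 * 18 = 41*18 = 7
  bit 3 = 1: r = r^2 * 18 mod 43 = 7^2 * 18 = 6*18 = 22
  bit 4 = 1: r = r^2 * 18 mod 43 = 22^2 * 18 = 11*18 = 26
  -> s = B^a = 26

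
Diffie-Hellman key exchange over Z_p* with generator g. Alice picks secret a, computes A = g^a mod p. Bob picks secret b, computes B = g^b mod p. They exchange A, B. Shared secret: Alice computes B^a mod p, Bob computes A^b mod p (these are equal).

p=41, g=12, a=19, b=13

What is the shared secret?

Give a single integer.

A = 12^19 mod 41  (bits of 19 = 10011)
  bit 0 = 1: r = r^2 * 12 mod 41 = 1^2 * 12 = 1*12 = 12
  bit 1 = 0: r = r^2 mod 41 = 12^2 = 21
  bit 2 = 0: r = r^2 mod 41 = 21^2 = 31
  bit 3 = 1: r = r^2 * 12 mod 41 = 31^2 * 12 = 18*12 = 11
  bit 4 = 1: r = r^2 * 12 mod 41 = 11^2 * 12 = 39*12 = 17
  -> A = 17
B = 12^13 mod 41  (bits of 13 = 1101)
  bit 0 = 1: r = r^2 * 12 mod 41 = 1^2 * 12 = 1*12 = 12
  bit 1 = 1: r = r^2 * 12 mod 41 = 12^2 * 12 = 21*12 = 6
  bit 2 = 0: r = r^2 mod 41 = 6^2 = 36
  bit 3 = 1: r = r^2 * 12 mod 41 = 36^2 * 12 = 25*12 = 13
  -> B = 13
s = B^a = 13^19 mod 41  (bits of 19 = 10011)
  bit 0 = 1: r = r^2 * 13 mod 41 = 1^2 * 13 = 1*13 = 13
  bit 1 = 0: r = r^2 mod 41 = 13^2 = 5
  bit 2 = 0: r = r^2 mod 41 = 5^2 = 25
  bit 3 = 1: r = r^2 * 13 mod 41 = 25^2 * 13 = 10*13 = 7
  bit 4 = 1: r = r^2 * 13 mod 41 = 7^2 * 13 = 8*13 = 22
  -> s = B^a = 22

Answer: 22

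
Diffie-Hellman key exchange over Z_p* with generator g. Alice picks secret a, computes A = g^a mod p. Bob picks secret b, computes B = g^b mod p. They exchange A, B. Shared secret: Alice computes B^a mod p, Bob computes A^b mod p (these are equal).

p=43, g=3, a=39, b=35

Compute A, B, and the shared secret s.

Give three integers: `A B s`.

Answer: 8 7 42

Derivation:
A = 3^39 mod 43  (bits of 39 = 100111)
  bit 0 = 1: r = r^2 * 3 mod 43 = 1^2 * 3 = 1*3 = 3
  bit 1 = 0: r = r^2 mod 43 = 3^2 = 9
  bit 2 = 0: r = r^2 mod 43 = 9^2 = 38
  bit 3 = 1: r = r^2 * 3 mod 43 = 38^2 * 3 = 25*3 = 32
  bit 4 = 1: r = r^2 * 3 mod 43 = 32^2 * 3 = 35*3 = 19
  bit 5 = 1: r = r^2 * 3 mod 43 = 19^2 * 3 = 17*3 = 8
  -> A = 8
B = 3^35 mod 43  (bits of 35 = 100011)
  bit 0 = 1: r = r^2 * 3 mod 43 = 1^2 * 3 = 1*3 = 3
  bit 1 = 0: r = r^2 mod 43 = 3^2 = 9
  bit 2 = 0: r = r^2 mod 43 = 9^2 = 38
  bit 3 = 0: r = r^2 mod 43 = 38^2 = 25
  bit 4 = 1: r = r^2 * 3 mod 43 = 25^2 * 3 = 23*3 = 26
  bit 5 = 1: r = r^2 * 3 mod 43 = 26^2 * 3 = 31*3 = 7
  -> B = 7
s = B^a = 7^39 mod 43  (bits of 39 = 100111)
  bit 0 = 1: r = r^2 * 7 mod 43 = 1^2 * 7 = 1*7 = 7
  bit 1 = 0: r = r^2 mod 43 = 7^2 = 6
  bit 2 = 0: r = r^2 mod 43 = 6^2 = 36
  bit 3 = 1: r = r^2 * 7 mod 43 = 36^2 * 7 = 6*7 = 42
  bit 4 = 1: r = r^2 * 7 mod 43 = 42^2 * 7 = 1*7 = 7
  bit 5 = 1: r = r^2 * 7 mod 43 = 7^2 * 7 = 6*7 = 42
  -> s = B^a = 42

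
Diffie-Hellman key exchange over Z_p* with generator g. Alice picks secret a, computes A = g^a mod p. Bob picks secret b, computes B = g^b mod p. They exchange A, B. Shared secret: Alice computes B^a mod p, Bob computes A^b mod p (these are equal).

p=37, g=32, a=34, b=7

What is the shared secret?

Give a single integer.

A = 32^34 mod 37  (bits of 34 = 100010)
  bit 0 = 1: r = r^2 * 32 mod 37 = 1^2 * 32 = 1*32 = 32
  bit 1 = 0: r = r^2 mod 37 = 32^2 = 25
  bit 2 = 0: r = r^2 mod 37 = 25^2 = 33
  bit 3 = 0: r = r^2 mod 37 = 33^2 = 16
  bit 4 = 1: r = r^2 * 32 mod 37 = 16^2 * 32 = 34*32 = 15
  bit 5 = 0: r = r^2 mod 37 = 15^2 = 3
  -> A = 3
B = 32^7 mod 37  (bits of 7 = 111)
  bit 0 = 1: r = r^2 * 32 mod 37 = 1^2 * 32 = 1*32 = 32
  bit 1 = 1: r = r^2 * 32 mod 37 = 32^2 * 32 = 25*32 = 23
  bit 2 = 1: r = r^2 * 32 mod 37 = 23^2 * 32 = 11*32 = 19
  -> B = 19
s = B^a = 19^34 mod 37  (bits of 34 = 100010)
  bit 0 = 1: r = r^2 * 19 mod 37 = 1^2 * 19 = 1*19 = 19
  bit 1 = 0: r = r^2 mod 37 = 19^2 = 28
  bit 2 = 0: r = r^2 mod 37 = 28^2 = 7
  bit 3 = 0: r = r^2 mod 37 = 7^2 = 12
  bit 4 = 1: r = r^2 * 19 mod 37 = 12^2 * 19 = 33*19 = 35
  bit 5 = 0: r = r^2 mod 37 = 35^2 = 4
  -> s = B^a = 4

Answer: 4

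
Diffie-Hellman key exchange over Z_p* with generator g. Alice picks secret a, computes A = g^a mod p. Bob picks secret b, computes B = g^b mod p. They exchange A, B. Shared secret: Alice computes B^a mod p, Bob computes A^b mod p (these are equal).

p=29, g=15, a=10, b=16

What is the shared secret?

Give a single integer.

Answer: 24

Derivation:
A = 15^10 mod 29  (bits of 10 = 1010)
  bit 0 = 1: r = r^2 * 15 mod 29 = 1^2 * 15 = 1*15 = 15
  bit 1 = 0: r = r^2 mod 29 = 15^2 = 22
  bit 2 = 1: r = r^2 * 15 mod 29 = 22^2 * 15 = 20*15 = 10
  bit 3 = 0: r = r^2 mod 29 = 10^2 = 13
  -> A = 13
B = 15^16 mod 29  (bits of 16 = 10000)
  bit 0 = 1: r = r^2 * 15 mod 29 = 1^2 * 15 = 1*15 = 15
  bit 1 = 0: r = r^2 mod 29 = 15^2 = 22
  bit 2 = 0: r = r^2 mod 29 = 22^2 = 20
  bit 3 = 0: r = r^2 mod 29 = 20^2 = 23
  bit 4 = 0: r = r^2 mod 29 = 23^2 = 7
  -> B = 7
s = B^a = 7^10 mod 29  (bits of 10 = 1010)
  bit 0 = 1: r = r^2 * 7 mod 29 = 1^2 * 7 = 1*7 = 7
  bit 1 = 0: r = r^2 mod 29 = 7^2 = 20
  bit 2 = 1: r = r^2 * 7 mod 29 = 20^2 * 7 = 23*7 = 16
  bit 3 = 0: r = r^2 mod 29 = 16^2 = 24
  -> s = B^a = 24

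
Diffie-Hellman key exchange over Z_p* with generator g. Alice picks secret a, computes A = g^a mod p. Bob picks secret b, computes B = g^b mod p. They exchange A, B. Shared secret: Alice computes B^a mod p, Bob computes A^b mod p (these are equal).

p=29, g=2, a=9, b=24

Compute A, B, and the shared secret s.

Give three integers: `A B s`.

Answer: 19 20 23

Derivation:
A = 2^9 mod 29  (bits of 9 = 1001)
  bit 0 = 1: r = r^2 * 2 mod 29 = 1^2 * 2 = 1*2 = 2
  bit 1 = 0: r = r^2 mod 29 = 2^2 = 4
  bit 2 = 0: r = r^2 mod 29 = 4^2 = 16
  bit 3 = 1: r = r^2 * 2 mod 29 = 16^2 * 2 = 24*2 = 19
  -> A = 19
B = 2^24 mod 29  (bits of 24 = 11000)
  bit 0 = 1: r = r^2 * 2 mod 29 = 1^2 * 2 = 1*2 = 2
  bit 1 = 1: r = r^2 * 2 mod 29 = 2^2 * 2 = 4*2 = 8
  bit 2 = 0: r = r^2 mod 29 = 8^2 = 6
  bit 3 = 0: r = r^2 mod 29 = 6^2 = 7
  bit 4 = 0: r = r^2 mod 29 = 7^2 = 20
  -> B = 20
s = B^a = 20^9 mod 29  (bits of 9 = 1001)
  bit 0 = 1: r = r^2 * 20 mod 29 = 1^2 * 20 = 1*20 = 20
  bit 1 = 0: r = r^2 mod 29 = 20^2 = 23
  bit 2 = 0: r = r^2 mod 29 = 23^2 = 7
  bit 3 = 1: r = r^2 * 20 mod 29 = 7^2 * 20 = 20*20 = 23
  -> s = B^a = 23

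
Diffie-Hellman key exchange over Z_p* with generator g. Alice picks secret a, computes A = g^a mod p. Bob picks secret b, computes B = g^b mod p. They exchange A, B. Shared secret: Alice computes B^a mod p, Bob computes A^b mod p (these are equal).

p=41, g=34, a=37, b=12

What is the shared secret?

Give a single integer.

Answer: 23

Derivation:
A = 34^37 mod 41  (bits of 37 = 100101)
  bit 0 = 1: r = r^2 * 34 mod 41 = 1^2 * 34 = 1*34 = 34
  bit 1 = 0: r = r^2 mod 41 = 34^2 = 8
  bit 2 = 0: r = r^2 mod 41 = 8^2 = 23
  bit 3 = 1: r = r^2 * 34 mod 41 = 23^2 * 34 = 37*34 = 28
  bit 4 = 0: r = r^2 mod 41 = 28^2 = 5
  bit 5 = 1: r = r^2 * 34 mod 41 = 5^2 * 34 = 25*34 = 30
  -> A = 30
B = 34^12 mod 41  (bits of 12 = 1100)
  bit 0 = 1: r = r^2 * 34 mod 41 = 1^2 * 34 = 1*34 = 34
  bit 1 = 1: r = r^2 * 34 mod 41 = 34^2 * 34 = 8*34 = 26
  bit 2 = 0: r = r^2 mod 41 = 26^2 = 20
  bit 3 = 0: r = r^2 mod 41 = 20^2 = 31
  -> B = 31
s = B^a = 31^37 mod 41  (bits of 37 = 100101)
  bit 0 = 1: r = r^2 * 31 mod 41 = 1^2 * 31 = 1*31 = 31
  bit 1 = 0: r = r^2 mod 41 = 31^2 = 18
  bit 2 = 0: r = r^2 mod 41 = 18^2 = 37
  bit 3 = 1: r = r^2 * 31 mod 41 = 37^2 * 31 = 16*31 = 4
  bit 4 = 0: r = r^2 mod 41 = 4^2 = 16
  bit 5 = 1: r = r^2 * 31 mod 41 = 16^2 * 31 = 10*31 = 23
  -> s = B^a = 23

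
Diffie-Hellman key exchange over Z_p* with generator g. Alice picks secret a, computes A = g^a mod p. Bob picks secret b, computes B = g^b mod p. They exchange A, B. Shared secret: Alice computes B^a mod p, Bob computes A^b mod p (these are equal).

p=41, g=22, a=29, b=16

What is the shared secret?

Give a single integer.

A = 22^29 mod 41  (bits of 29 = 11101)
  bit 0 = 1: r = r^2 * 22 mod 41 = 1^2 * 22 = 1*22 = 22
  bit 1 = 1: r = r^2 * 22 mod 41 = 22^2 * 22 = 33*22 = 29
  bit 2 = 1: r = r^2 * 22 mod 41 = 29^2 * 22 = 21*22 = 11
  bit 3 = 0: r = r^2 mod 41 = 11^2 = 39
  bit 4 = 1: r = r^2 * 22 mod 41 = 39^2 * 22 = 4*22 = 6
  -> A = 6
B = 22^16 mod 41  (bits of 16 = 10000)
  bit 0 = 1: r = r^2 * 22 mod 41 = 1^2 * 22 = 1*22 = 22
  bit 1 = 0: r = r^2 mod 41 = 22^2 = 33
  bit 2 = 0: r = r^2 mod 41 = 33^2 = 23
  bit 3 = 0: r = r^2 mod 41 = 23^2 = 37
  bit 4 = 0: r = r^2 mod 41 = 37^2 = 16
  -> B = 16
s = B^a = 16^29 mod 41  (bits of 29 = 11101)
  bit 0 = 1: r = r^2 * 16 mod 41 = 1^2 * 16 = 1*16 = 16
  bit 1 = 1: r = r^2 * 16 mod 41 = 16^2 * 16 = 10*16 = 37
  bit 2 = 1: r = r^2 * 16 mod 41 = 37^2 * 16 = 16*16 = 10
  bit 3 = 0: r = r^2 mod 41 = 10^2 = 18
  bit 4 = 1: r = r^2 * 16 mod 41 = 18^2 * 16 = 37*16 = 18
  -> s = B^a = 18

Answer: 18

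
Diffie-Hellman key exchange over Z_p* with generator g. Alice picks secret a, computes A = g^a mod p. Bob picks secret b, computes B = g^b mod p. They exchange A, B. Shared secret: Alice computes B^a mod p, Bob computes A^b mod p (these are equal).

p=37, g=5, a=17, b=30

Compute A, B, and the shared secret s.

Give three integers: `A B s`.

A = 5^17 mod 37  (bits of 17 = 10001)
  bit 0 = 1: r = r^2 * 5 mod 37 = 1^2 * 5 = 1*5 = 5
  bit 1 = 0: r = r^2 mod 37 = 5^2 = 25
  bit 2 = 0: r = r^2 mod 37 = 25^2 = 33
  bit 3 = 0: r = r^2 mod 37 = 33^2 = 16
  bit 4 = 1: r = r^2 * 5 mod 37 = 16^2 * 5 = 34*5 = 22
  -> A = 22
B = 5^30 mod 37  (bits of 30 = 11110)
  bit 0 = 1: r = r^2 * 5 mod 37 = 1^2 * 5 = 1*5 = 5
  bit 1 = 1: r = r^2 * 5 mod 37 = 5^2 * 5 = 25*5 = 14
  bit 2 = 1: r = r^2 * 5 mod 37 = 14^2 * 5 = 11*5 = 18
  bit 3 = 1: r = r^2 * 5 mod 37 = 18^2 * 5 = 28*5 = 29
  bit 4 = 0: r = r^2 mod 37 = 29^2 = 27
  -> B = 27
s = B^a = 27^17 mod 37  (bits of 17 = 10001)
  bit 0 = 1: r = r^2 * 27 mod 37 = 1^2 * 27 = 1*27 = 27
  bit 1 = 0: r = r^2 mod 37 = 27^2 = 26
  bit 2 = 0: r = r^2 mod 37 = 26^2 = 10
  bit 3 = 0: r = r^2 mod 37 = 10^2 = 26
  bit 4 = 1: r = r^2 * 27 mod 37 = 26^2 * 27 = 10*27 = 11
  -> s = B^a = 11

Answer: 22 27 11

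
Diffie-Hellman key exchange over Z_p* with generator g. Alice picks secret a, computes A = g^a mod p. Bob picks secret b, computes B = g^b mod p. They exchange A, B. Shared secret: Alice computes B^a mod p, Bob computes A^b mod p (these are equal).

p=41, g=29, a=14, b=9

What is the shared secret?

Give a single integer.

Answer: 36

Derivation:
A = 29^14 mod 41  (bits of 14 = 1110)
  bit 0 = 1: r = r^2 * 29 mod 41 = 1^2 * 29 = 1*29 = 29
  bit 1 = 1: r = r^2 * 29 mod 41 = 29^2 * 29 = 21*29 = 35
  bit 2 = 1: r = r^2 * 29 mod 41 = 35^2 * 29 = 36*29 = 19
  bit 3 = 0: r = r^2 mod 41 = 19^2 = 33
  -> A = 33
B = 29^9 mod 41  (bits of 9 = 1001)
  bit 0 = 1: r = r^2 * 29 mod 41 = 1^2 * 29 = 1*29 = 29
  bit 1 = 0: r = r^2 mod 41 = 29^2 = 21
  bit 2 = 0: r = r^2 mod 41 = 21^2 = 31
  bit 3 = 1: r = r^2 * 29 mod 41 = 31^2 * 29 = 18*29 = 30
  -> B = 30
s = B^a = 30^14 mod 41  (bits of 14 = 1110)
  bit 0 = 1: r = r^2 * 30 mod 41 = 1^2 * 30 = 1*30 = 30
  bit 1 = 1: r = r^2 * 30 mod 41 = 30^2 * 30 = 39*30 = 22
  bit 2 = 1: r = r^2 * 30 mod 41 = 22^2 * 30 = 33*30 = 6
  bit 3 = 0: r = r^2 mod 41 = 6^2 = 36
  -> s = B^a = 36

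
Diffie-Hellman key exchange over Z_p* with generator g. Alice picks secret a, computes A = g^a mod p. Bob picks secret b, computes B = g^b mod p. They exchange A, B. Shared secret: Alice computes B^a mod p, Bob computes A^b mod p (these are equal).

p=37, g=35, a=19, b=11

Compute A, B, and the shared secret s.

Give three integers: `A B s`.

Answer: 2 24 13

Derivation:
A = 35^19 mod 37  (bits of 19 = 10011)
  bit 0 = 1: r = r^2 * 35 mod 37 = 1^2 * 35 = 1*35 = 35
  bit 1 = 0: r = r^2 mod 37 = 35^2 = 4
  bit 2 = 0: r = r^2 mod 37 = 4^2 = 16
  bit 3 = 1: r = r^2 * 35 mod 37 = 16^2 * 35 = 34*35 = 6
  bit 4 = 1: r = r^2 * 35 mod 37 = 6^2 * 35 = 36*35 = 2
  -> A = 2
B = 35^11 mod 37  (bits of 11 = 1011)
  bit 0 = 1: r = r^2 * 35 mod 37 = 1^2 * 35 = 1*35 = 35
  bit 1 = 0: r = r^2 mod 37 = 35^2 = 4
  bit 2 = 1: r = r^2 * 35 mod 37 = 4^2 * 35 = 16*35 = 5
  bit 3 = 1: r = r^2 * 35 mod 37 = 5^2 * 35 = 25*35 = 24
  -> B = 24
s = B^a = 24^19 mod 37  (bits of 19 = 10011)
  bit 0 = 1: r = r^2 * 24 mod 37 = 1^2 * 24 = 1*24 = 24
  bit 1 = 0: r = r^2 mod 37 = 24^2 = 21
  bit 2 = 0: r = r^2 mod 37 = 21^2 = 34
  bit 3 = 1: r = r^2 * 24 mod 37 = 34^2 * 24 = 9*24 = 31
  bit 4 = 1: r = r^2 * 24 mod 37 = 31^2 * 24 = 36*24 = 13
  -> s = B^a = 13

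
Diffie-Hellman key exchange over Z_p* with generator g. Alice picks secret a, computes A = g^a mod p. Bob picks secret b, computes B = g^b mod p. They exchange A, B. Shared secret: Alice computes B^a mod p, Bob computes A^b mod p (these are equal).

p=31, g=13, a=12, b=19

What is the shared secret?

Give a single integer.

A = 13^12 mod 31  (bits of 12 = 1100)
  bit 0 = 1: r = r^2 * 13 mod 31 = 1^2 * 13 = 1*13 = 13
  bit 1 = 1: r = r^2 * 13 mod 31 = 13^2 * 13 = 14*13 = 27
  bit 2 = 0: r = r^2 mod 31 = 27^2 = 16
  bit 3 = 0: r = r^2 mod 31 = 16^2 = 8
  -> A = 8
B = 13^19 mod 31  (bits of 19 = 10011)
  bit 0 = 1: r = r^2 * 13 mod 31 = 1^2 * 13 = 1*13 = 13
  bit 1 = 0: r = r^2 mod 31 = 13^2 = 14
  bit 2 = 0: r = r^2 mod 31 = 14^2 = 10
  bit 3 = 1: r = r^2 * 13 mod 31 = 10^2 * 13 = 7*13 = 29
  bit 4 = 1: r = r^2 * 13 mod 31 = 29^2 * 13 = 4*13 = 21
  -> B = 21
s = B^a = 21^12 mod 31  (bits of 12 = 1100)
  bit 0 = 1: r = r^2 * 21 mod 31 = 1^2 * 21 = 1*21 = 21
  bit 1 = 1: r = r^2 * 21 mod 31 = 21^2 * 21 = 7*21 = 23
  bit 2 = 0: r = r^2 mod 31 = 23^2 = 2
  bit 3 = 0: r = r^2 mod 31 = 2^2 = 4
  -> s = B^a = 4

Answer: 4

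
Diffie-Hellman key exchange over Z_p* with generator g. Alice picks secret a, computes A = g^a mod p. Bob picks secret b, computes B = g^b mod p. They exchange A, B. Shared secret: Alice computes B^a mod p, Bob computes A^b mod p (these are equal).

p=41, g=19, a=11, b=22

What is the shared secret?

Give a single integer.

A = 19^11 mod 41  (bits of 11 = 1011)
  bit 0 = 1: r = r^2 * 19 mod 41 = 1^2 * 19 = 1*19 = 19
  bit 1 = 0: r = r^2 mod 41 = 19^2 = 33
  bit 2 = 1: r = r^2 * 19 mod 41 = 33^2 * 19 = 23*19 = 27
  bit 3 = 1: r = r^2 * 19 mod 41 = 27^2 * 19 = 32*19 = 34
  -> A = 34
B = 19^22 mod 41  (bits of 22 = 10110)
  bit 0 = 1: r = r^2 * 19 mod 41 = 1^2 * 19 = 1*19 = 19
  bit 1 = 0: r = r^2 mod 41 = 19^2 = 33
  bit 2 = 1: r = r^2 * 19 mod 41 = 33^2 * 19 = 23*19 = 27
  bit 3 = 1: r = r^2 * 19 mod 41 = 27^2 * 19 = 32*19 = 34
  bit 4 = 0: r = r^2 mod 41 = 34^2 = 8
  -> B = 8
s = B^a = 8^11 mod 41  (bits of 11 = 1011)
  bit 0 = 1: r = r^2 * 8 mod 41 = 1^2 * 8 = 1*8 = 8
  bit 1 = 0: r = r^2 mod 41 = 8^2 = 23
  bit 2 = 1: r = r^2 * 8 mod 41 = 23^2 * 8 = 37*8 = 9
  bit 3 = 1: r = r^2 * 8 mod 41 = 9^2 * 8 = 40*8 = 33
  -> s = B^a = 33

Answer: 33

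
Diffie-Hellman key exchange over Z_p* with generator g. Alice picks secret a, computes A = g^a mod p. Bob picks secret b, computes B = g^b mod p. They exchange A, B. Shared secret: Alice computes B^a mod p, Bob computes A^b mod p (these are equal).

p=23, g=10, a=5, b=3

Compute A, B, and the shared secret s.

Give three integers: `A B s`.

Answer: 19 11 5

Derivation:
A = 10^5 mod 23  (bits of 5 = 101)
  bit 0 = 1: r = r^2 * 10 mod 23 = 1^2 * 10 = 1*10 = 10
  bit 1 = 0: r = r^2 mod 23 = 10^2 = 8
  bit 2 = 1: r = r^2 * 10 mod 23 = 8^2 * 10 = 18*10 = 19
  -> A = 19
B = 10^3 mod 23  (bits of 3 = 11)
  bit 0 = 1: r = r^2 * 10 mod 23 = 1^2 * 10 = 1*10 = 10
  bit 1 = 1: r = r^2 * 10 mod 23 = 10^2 * 10 = 8*10 = 11
  -> B = 11
s = B^a = 11^5 mod 23  (bits of 5 = 101)
  bit 0 = 1: r = r^2 * 11 mod 23 = 1^2 * 11 = 1*11 = 11
  bit 1 = 0: r = r^2 mod 23 = 11^2 = 6
  bit 2 = 1: r = r^2 * 11 mod 23 = 6^2 * 11 = 13*11 = 5
  -> s = B^a = 5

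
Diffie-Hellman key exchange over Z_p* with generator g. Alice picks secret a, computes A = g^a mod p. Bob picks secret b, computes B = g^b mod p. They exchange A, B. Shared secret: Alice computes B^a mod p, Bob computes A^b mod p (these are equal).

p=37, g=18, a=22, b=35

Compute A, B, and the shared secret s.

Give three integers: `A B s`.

Answer: 30 35 21

Derivation:
A = 18^22 mod 37  (bits of 22 = 10110)
  bit 0 = 1: r = r^2 * 18 mod 37 = 1^2 * 18 = 1*18 = 18
  bit 1 = 0: r = r^2 mod 37 = 18^2 = 28
  bit 2 = 1: r = r^2 * 18 mod 37 = 28^2 * 18 = 7*18 = 15
  bit 3 = 1: r = r^2 * 18 mod 37 = 15^2 * 18 = 3*18 = 17
  bit 4 = 0: r = r^2 mod 37 = 17^2 = 30
  -> A = 30
B = 18^35 mod 37  (bits of 35 = 100011)
  bit 0 = 1: r = r^2 * 18 mod 37 = 1^2 * 18 = 1*18 = 18
  bit 1 = 0: r = r^2 mod 37 = 18^2 = 28
  bit 2 = 0: r = r^2 mod 37 = 28^2 = 7
  bit 3 = 0: r = r^2 mod 37 = 7^2 = 12
  bit 4 = 1: r = r^2 * 18 mod 37 = 12^2 * 18 = 33*18 = 2
  bit 5 = 1: r = r^2 * 18 mod 37 = 2^2 * 18 = 4*18 = 35
  -> B = 35
s = B^a = 35^22 mod 37  (bits of 22 = 10110)
  bit 0 = 1: r = r^2 * 35 mod 37 = 1^2 * 35 = 1*35 = 35
  bit 1 = 0: r = r^2 mod 37 = 35^2 = 4
  bit 2 = 1: r = r^2 * 35 mod 37 = 4^2 * 35 = 16*35 = 5
  bit 3 = 1: r = r^2 * 35 mod 37 = 5^2 * 35 = 25*35 = 24
  bit 4 = 0: r = r^2 mod 37 = 24^2 = 21
  -> s = B^a = 21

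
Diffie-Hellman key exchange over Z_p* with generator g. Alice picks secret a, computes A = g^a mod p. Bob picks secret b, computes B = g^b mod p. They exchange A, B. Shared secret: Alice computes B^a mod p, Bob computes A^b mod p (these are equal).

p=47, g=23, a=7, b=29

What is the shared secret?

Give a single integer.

Answer: 31

Derivation:
A = 23^7 mod 47  (bits of 7 = 111)
  bit 0 = 1: r = r^2 * 23 mod 47 = 1^2 * 23 = 1*23 = 23
  bit 1 = 1: r = r^2 * 23 mod 47 = 23^2 * 23 = 12*23 = 41
  bit 2 = 1: r = r^2 * 23 mod 47 = 41^2 * 23 = 36*23 = 29
  -> A = 29
B = 23^29 mod 47  (bits of 29 = 11101)
  bit 0 = 1: r = r^2 * 23 mod 47 = 1^2 * 23 = 1*23 = 23
  bit 1 = 1: r = r^2 * 23 mod 47 = 23^2 * 23 = 12*23 = 41
  bit 2 = 1: r = r^2 * 23 mod 47 = 41^2 * 23 = 36*23 = 29
  bit 3 = 0: r = r^2 mod 47 = 29^2 = 42
  bit 4 = 1: r = r^2 * 23 mod 47 = 42^2 * 23 = 25*23 = 11
  -> B = 11
s = B^a = 11^7 mod 47  (bits of 7 = 111)
  bit 0 = 1: r = r^2 * 11 mod 47 = 1^2 * 11 = 1*11 = 11
  bit 1 = 1: r = r^2 * 11 mod 47 = 11^2 * 11 = 27*11 = 15
  bit 2 = 1: r = r^2 * 11 mod 47 = 15^2 * 11 = 37*11 = 31
  -> s = B^a = 31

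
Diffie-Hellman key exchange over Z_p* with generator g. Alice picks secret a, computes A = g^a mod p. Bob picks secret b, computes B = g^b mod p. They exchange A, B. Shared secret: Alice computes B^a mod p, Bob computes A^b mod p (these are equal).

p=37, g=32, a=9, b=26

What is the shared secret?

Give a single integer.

Answer: 36

Derivation:
A = 32^9 mod 37  (bits of 9 = 1001)
  bit 0 = 1: r = r^2 * 32 mod 37 = 1^2 * 32 = 1*32 = 32
  bit 1 = 0: r = r^2 mod 37 = 32^2 = 25
  bit 2 = 0: r = r^2 mod 37 = 25^2 = 33
  bit 3 = 1: r = r^2 * 32 mod 37 = 33^2 * 32 = 16*32 = 31
  -> A = 31
B = 32^26 mod 37  (bits of 26 = 11010)
  bit 0 = 1: r = r^2 * 32 mod 37 = 1^2 * 32 = 1*32 = 32
  bit 1 = 1: r = r^2 * 32 mod 37 = 32^2 * 32 = 25*32 = 23
  bit 2 = 0: r = r^2 mod 37 = 23^2 = 11
  bit 3 = 1: r = r^2 * 32 mod 37 = 11^2 * 32 = 10*32 = 24
  bit 4 = 0: r = r^2 mod 37 = 24^2 = 21
  -> B = 21
s = B^a = 21^9 mod 37  (bits of 9 = 1001)
  bit 0 = 1: r = r^2 * 21 mod 37 = 1^2 * 21 = 1*21 = 21
  bit 1 = 0: r = r^2 mod 37 = 21^2 = 34
  bit 2 = 0: r = r^2 mod 37 = 34^2 = 9
  bit 3 = 1: r = r^2 * 21 mod 37 = 9^2 * 21 = 7*21 = 36
  -> s = B^a = 36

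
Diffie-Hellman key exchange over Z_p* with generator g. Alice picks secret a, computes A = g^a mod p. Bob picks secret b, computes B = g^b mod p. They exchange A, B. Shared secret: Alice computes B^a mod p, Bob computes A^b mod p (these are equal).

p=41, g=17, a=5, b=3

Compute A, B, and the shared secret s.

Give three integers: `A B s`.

Answer: 27 34 3

Derivation:
A = 17^5 mod 41  (bits of 5 = 101)
  bit 0 = 1: r = r^2 * 17 mod 41 = 1^2 * 17 = 1*17 = 17
  bit 1 = 0: r = r^2 mod 41 = 17^2 = 2
  bit 2 = 1: r = r^2 * 17 mod 41 = 2^2 * 17 = 4*17 = 27
  -> A = 27
B = 17^3 mod 41  (bits of 3 = 11)
  bit 0 = 1: r = r^2 * 17 mod 41 = 1^2 * 17 = 1*17 = 17
  bit 1 = 1: r = r^2 * 17 mod 41 = 17^2 * 17 = 2*17 = 34
  -> B = 34
s = B^a = 34^5 mod 41  (bits of 5 = 101)
  bit 0 = 1: r = r^2 * 34 mod 41 = 1^2 * 34 = 1*34 = 34
  bit 1 = 0: r = r^2 mod 41 = 34^2 = 8
  bit 2 = 1: r = r^2 * 34 mod 41 = 8^2 * 34 = 23*34 = 3
  -> s = B^a = 3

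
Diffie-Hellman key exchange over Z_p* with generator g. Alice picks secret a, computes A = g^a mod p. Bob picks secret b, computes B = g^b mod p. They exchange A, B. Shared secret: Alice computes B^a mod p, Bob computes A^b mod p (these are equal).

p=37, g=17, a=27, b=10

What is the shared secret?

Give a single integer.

Answer: 36

Derivation:
A = 17^27 mod 37  (bits of 27 = 11011)
  bit 0 = 1: r = r^2 * 17 mod 37 = 1^2 * 17 = 1*17 = 17
  bit 1 = 1: r = r^2 * 17 mod 37 = 17^2 * 17 = 30*17 = 29
  bit 2 = 0: r = r^2 mod 37 = 29^2 = 27
  bit 3 = 1: r = r^2 * 17 mod 37 = 27^2 * 17 = 26*17 = 35
  bit 4 = 1: r = r^2 * 17 mod 37 = 35^2 * 17 = 4*17 = 31
  -> A = 31
B = 17^10 mod 37  (bits of 10 = 1010)
  bit 0 = 1: r = r^2 * 17 mod 37 = 1^2 * 17 = 1*17 = 17
  bit 1 = 0: r = r^2 mod 37 = 17^2 = 30
  bit 2 = 1: r = r^2 * 17 mod 37 = 30^2 * 17 = 12*17 = 19
  bit 3 = 0: r = r^2 mod 37 = 19^2 = 28
  -> B = 28
s = B^a = 28^27 mod 37  (bits of 27 = 11011)
  bit 0 = 1: r = r^2 * 28 mod 37 = 1^2 * 28 = 1*28 = 28
  bit 1 = 1: r = r^2 * 28 mod 37 = 28^2 * 28 = 7*28 = 11
  bit 2 = 0: r = r^2 mod 37 = 11^2 = 10
  bit 3 = 1: r = r^2 * 28 mod 37 = 10^2 * 28 = 26*28 = 25
  bit 4 = 1: r = r^2 * 28 mod 37 = 25^2 * 28 = 33*28 = 36
  -> s = B^a = 36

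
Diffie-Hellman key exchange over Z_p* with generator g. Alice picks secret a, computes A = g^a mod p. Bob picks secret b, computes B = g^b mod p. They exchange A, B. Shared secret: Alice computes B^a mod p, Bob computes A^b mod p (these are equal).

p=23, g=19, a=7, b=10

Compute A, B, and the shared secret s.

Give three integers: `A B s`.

A = 19^7 mod 23  (bits of 7 = 111)
  bit 0 = 1: r = r^2 * 19 mod 23 = 1^2 * 19 = 1*19 = 19
  bit 1 = 1: r = r^2 * 19 mod 23 = 19^2 * 19 = 16*19 = 5
  bit 2 = 1: r = r^2 * 19 mod 23 = 5^2 * 19 = 2*19 = 15
  -> A = 15
B = 19^10 mod 23  (bits of 10 = 1010)
  bit 0 = 1: r = r^2 * 19 mod 23 = 1^2 * 19 = 1*19 = 19
  bit 1 = 0: r = r^2 mod 23 = 19^2 = 16
  bit 2 = 1: r = r^2 * 19 mod 23 = 16^2 * 19 = 3*19 = 11
  bit 3 = 0: r = r^2 mod 23 = 11^2 = 6
  -> B = 6
s = B^a = 6^7 mod 23  (bits of 7 = 111)
  bit 0 = 1: r = r^2 * 6 mod 23 = 1^2 * 6 = 1*6 = 6
  bit 1 = 1: r = r^2 * 6 mod 23 = 6^2 * 6 = 13*6 = 9
  bit 2 = 1: r = r^2 * 6 mod 23 = 9^2 * 6 = 12*6 = 3
  -> s = B^a = 3

Answer: 15 6 3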